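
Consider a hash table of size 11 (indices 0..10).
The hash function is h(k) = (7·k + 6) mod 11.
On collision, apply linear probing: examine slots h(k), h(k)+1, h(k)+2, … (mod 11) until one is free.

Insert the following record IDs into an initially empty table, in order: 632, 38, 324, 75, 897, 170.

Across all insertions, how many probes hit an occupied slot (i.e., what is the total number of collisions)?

632: h=8 → slot 8
38: h=8, probe 8,9 → slot 9
324: h=8, probe 8,9,10 → slot 10
75: h=3 → slot 3
897: h=4 → slot 4
170: h=8, probe 8,9,10,0 → slot 0
Table: [170, —, —, 75, 897, —, —, —, 632, 38, 324]

6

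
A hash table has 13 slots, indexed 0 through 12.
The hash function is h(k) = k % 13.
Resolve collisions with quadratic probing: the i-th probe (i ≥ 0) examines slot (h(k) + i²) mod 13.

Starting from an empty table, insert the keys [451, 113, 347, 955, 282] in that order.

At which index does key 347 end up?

0

451: h=9 -> slot 9
113: h=9, probe 9,10 -> slot 10
347: h=9, probe 9,10,0 -> slot 0
955: h=6 -> slot 6
282: h=9, probe 9,10,0,5 -> slot 5
Table: [347, —, —, —, —, 282, 955, —, —, 451, 113, —, —]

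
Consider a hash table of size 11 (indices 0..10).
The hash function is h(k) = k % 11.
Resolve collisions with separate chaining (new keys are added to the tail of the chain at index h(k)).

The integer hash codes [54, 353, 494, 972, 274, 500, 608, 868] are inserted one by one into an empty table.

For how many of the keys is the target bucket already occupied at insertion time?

Insert 54: h=10, bucket 10 empty -> new chain.
Insert 353: h=1, bucket 1 empty -> new chain.
Insert 494: h=10, bucket 10 nonempty -> append to chain.
Insert 972: h=4, bucket 4 empty -> new chain.
Insert 274: h=10, bucket 10 nonempty -> append to chain.
Insert 500: h=5, bucket 5 empty -> new chain.
Insert 608: h=3, bucket 3 empty -> new chain.
Insert 868: h=10, bucket 10 nonempty -> append to chain.
Final buckets:
0: ∅
1: 353
2: ∅
3: 608
4: 972
5: 500
6: ∅
7: ∅
8: ∅
9: ∅
10: 54 -> 494 -> 274 -> 868

3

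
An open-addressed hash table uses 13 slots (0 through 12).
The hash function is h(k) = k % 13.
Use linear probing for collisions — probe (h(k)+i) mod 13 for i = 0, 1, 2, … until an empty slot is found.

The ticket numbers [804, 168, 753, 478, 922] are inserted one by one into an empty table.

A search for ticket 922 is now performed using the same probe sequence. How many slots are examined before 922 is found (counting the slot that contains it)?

804: h=11 -> slot 11
168: h=12 -> slot 12
753: h=12, probe 12,0 -> slot 0
478: h=10 -> slot 10
922: h=12, probe 12,0,1 -> slot 1
Table: [753, 922, —, —, —, —, —, —, —, —, 478, 804, 168]
Lookup 922: h=12, probe 12,0,1 → found at 1.

3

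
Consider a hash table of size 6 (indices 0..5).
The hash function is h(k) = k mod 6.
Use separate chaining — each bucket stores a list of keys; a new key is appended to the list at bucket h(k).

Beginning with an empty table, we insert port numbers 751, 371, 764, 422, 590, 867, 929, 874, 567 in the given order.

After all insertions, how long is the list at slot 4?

Insert 751: h=1, bucket 1 empty -> new chain.
Insert 371: h=5, bucket 5 empty -> new chain.
Insert 764: h=2, bucket 2 empty -> new chain.
Insert 422: h=2, bucket 2 nonempty -> append to chain.
Insert 590: h=2, bucket 2 nonempty -> append to chain.
Insert 867: h=3, bucket 3 empty -> new chain.
Insert 929: h=5, bucket 5 nonempty -> append to chain.
Insert 874: h=4, bucket 4 empty -> new chain.
Insert 567: h=3, bucket 3 nonempty -> append to chain.
Final buckets:
0: -
1: 751
2: 764 -> 422 -> 590
3: 867 -> 567
4: 874
5: 371 -> 929

1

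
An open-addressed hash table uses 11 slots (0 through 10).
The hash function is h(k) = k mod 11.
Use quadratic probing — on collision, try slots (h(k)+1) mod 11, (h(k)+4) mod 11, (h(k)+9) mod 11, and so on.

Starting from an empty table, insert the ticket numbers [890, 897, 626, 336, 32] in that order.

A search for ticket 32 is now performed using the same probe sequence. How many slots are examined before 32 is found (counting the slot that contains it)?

890 hashes to 10; slot 10 is free => place at 10.
897 hashes to 6; slot 6 is free => place at 6.
626 hashes to 10; 10 taken => place at 0.
336 hashes to 6; 6 taken => place at 7.
32 hashes to 10; 10,0 taken => place at 3.
Table: [626, —, —, 32, —, —, 897, 336, —, —, 890]
Lookup 32: h=10, probe 10,0,3 → found at 3.

3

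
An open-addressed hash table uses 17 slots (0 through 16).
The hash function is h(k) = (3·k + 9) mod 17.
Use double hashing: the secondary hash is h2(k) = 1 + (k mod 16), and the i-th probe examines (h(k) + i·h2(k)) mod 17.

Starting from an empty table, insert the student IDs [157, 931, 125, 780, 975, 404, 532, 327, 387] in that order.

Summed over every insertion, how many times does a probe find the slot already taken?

Insert 157: h=4, slot 4 empty → index 4.
Insert 931: h=14, slot 14 empty → index 14.
Insert 125: h=10, slot 10 empty → index 10.
Insert 780: h=3, slot 3 empty → index 3.
Insert 975: h=10, h2=16, slot 10 occupied → index 9.
Insert 404: h=14, h2=5, slot 14 occupied → index 2.
Insert 532: h=7, slot 7 empty → index 7.
Insert 327: h=4, h2=8, slot 4 occupied → index 12.
Insert 387: h=14, h2=4, slot 14 occupied → index 1.
Table: [., 387, 404, 780, 157, ., ., 532, ., 975, 125, ., 327, ., 931, ., .]

4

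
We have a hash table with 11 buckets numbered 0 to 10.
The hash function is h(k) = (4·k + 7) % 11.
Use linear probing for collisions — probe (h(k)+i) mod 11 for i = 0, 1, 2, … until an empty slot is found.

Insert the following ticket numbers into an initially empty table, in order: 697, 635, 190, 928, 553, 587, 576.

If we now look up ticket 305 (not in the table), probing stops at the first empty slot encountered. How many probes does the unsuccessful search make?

2

Insert 697: h=1, slot 1 empty -> index 1.
Insert 635: h=6, slot 6 empty -> index 6.
Insert 190: h=8, slot 8 empty -> index 8.
Insert 928: h=1, slot 1 occupied -> index 2.
Insert 553: h=8, slot 8 occupied -> index 9.
Insert 587: h=1, slots 1,2 occupied -> index 3.
Insert 576: h=1, slots 1,2,3 occupied -> index 4.
Table: [—, 697, 928, 587, 576, —, 635, —, 190, 553, —]
Lookup 305: h=6, probe 6,7 → slot 7 empty, not found.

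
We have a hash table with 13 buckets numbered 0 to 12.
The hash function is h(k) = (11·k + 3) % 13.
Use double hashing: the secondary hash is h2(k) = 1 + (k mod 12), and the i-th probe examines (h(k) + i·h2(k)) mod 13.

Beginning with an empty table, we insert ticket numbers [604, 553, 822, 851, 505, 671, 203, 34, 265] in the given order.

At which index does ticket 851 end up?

Insert 604: h=4, slot 4 empty → index 4.
Insert 553: h=2, slot 2 empty → index 2.
Insert 822: h=10, slot 10 empty → index 10.
Insert 851: h=4, h2=12, slot 4 occupied → index 3.
Insert 505: h=7, slot 7 empty → index 7.
Insert 671: h=0, slot 0 empty → index 0.
Insert 203: h=0, h2=12, slot 0 occupied → index 12.
Insert 34: h=0, h2=11, slot 0 occupied → index 11.
Insert 265: h=6, slot 6 empty → index 6.
Table: [671, —, 553, 851, 604, —, 265, 505, —, —, 822, 34, 203]

3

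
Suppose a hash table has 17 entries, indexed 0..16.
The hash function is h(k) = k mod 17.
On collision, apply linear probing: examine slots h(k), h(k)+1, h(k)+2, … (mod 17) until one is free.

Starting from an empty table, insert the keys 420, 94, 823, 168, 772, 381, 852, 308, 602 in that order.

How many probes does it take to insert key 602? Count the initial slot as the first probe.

420: h=12 => slot 12
94: h=9 => slot 9
823: h=7 => slot 7
168: h=15 => slot 15
772: h=7, probe 7,8 => slot 8
381: h=7, probe 7,8,9,10 => slot 10
852: h=2 => slot 2
308: h=2, probe 2,3 => slot 3
602: h=7, probe 7,8,9,10,11 => slot 11
Table: [_, _, 852, 308, _, _, _, 823, 772, 94, 381, 602, 420, _, _, 168, _]

5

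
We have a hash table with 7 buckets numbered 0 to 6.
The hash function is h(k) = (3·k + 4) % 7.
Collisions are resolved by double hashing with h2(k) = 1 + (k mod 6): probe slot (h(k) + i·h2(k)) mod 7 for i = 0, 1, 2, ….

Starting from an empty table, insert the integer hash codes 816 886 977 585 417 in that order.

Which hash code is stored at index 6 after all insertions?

585

816 hashes to 2; slot 2 is free -> place at 2.
886 hashes to 2, h2=5; 2 taken -> place at 0.
977 hashes to 2, h2=6; 2 taken -> place at 1.
585 hashes to 2, h2=4; 2 taken -> place at 6.
417 hashes to 2, h2=4; 2,6 taken -> place at 3.
Table: [886, 977, 816, 417, _, _, 585]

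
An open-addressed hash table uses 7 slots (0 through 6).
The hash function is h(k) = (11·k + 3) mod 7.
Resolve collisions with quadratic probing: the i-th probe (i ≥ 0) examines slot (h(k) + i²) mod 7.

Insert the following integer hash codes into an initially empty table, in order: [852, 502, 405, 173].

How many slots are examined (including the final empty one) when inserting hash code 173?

852 hashes to 2; slot 2 is free -> place at 2.
502 hashes to 2; 2 taken -> place at 3.
405 hashes to 6; slot 6 is free -> place at 6.
173 hashes to 2; 2,3,6 taken -> place at 4.
Table: [_, _, 852, 502, 173, _, 405]

4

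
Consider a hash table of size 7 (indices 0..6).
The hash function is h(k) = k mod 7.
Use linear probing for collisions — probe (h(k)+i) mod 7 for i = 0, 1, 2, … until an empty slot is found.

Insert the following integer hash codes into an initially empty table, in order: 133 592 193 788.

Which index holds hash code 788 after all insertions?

6

133 hashes to 0; slot 0 is free -> place at 0.
592 hashes to 4; slot 4 is free -> place at 4.
193 hashes to 4; 4 taken -> place at 5.
788 hashes to 4; 4,5 taken -> place at 6.
Table: [133, —, —, —, 592, 193, 788]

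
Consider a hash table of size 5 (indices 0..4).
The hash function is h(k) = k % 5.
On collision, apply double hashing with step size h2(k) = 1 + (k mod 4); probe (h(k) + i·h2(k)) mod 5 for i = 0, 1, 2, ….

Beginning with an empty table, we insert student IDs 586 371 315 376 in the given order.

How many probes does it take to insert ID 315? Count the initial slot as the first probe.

Insert 586: h=1, slot 1 empty → index 1.
Insert 371: h=1, h2=4, slot 1 occupied → index 0.
Insert 315: h=0, h2=4, slot 0 occupied → index 4.
Insert 376: h=1, h2=1, slot 1 occupied → index 2.
Table: [371, 586, 376, ., 315]

2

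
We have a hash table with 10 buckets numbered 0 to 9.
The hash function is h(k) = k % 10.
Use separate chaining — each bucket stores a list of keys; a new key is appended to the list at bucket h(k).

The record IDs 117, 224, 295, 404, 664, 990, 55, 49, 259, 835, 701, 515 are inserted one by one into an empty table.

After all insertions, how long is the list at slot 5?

4

Insert 117: h=7, bucket 7 empty -> new chain.
Insert 224: h=4, bucket 4 empty -> new chain.
Insert 295: h=5, bucket 5 empty -> new chain.
Insert 404: h=4, bucket 4 nonempty -> append to chain.
Insert 664: h=4, bucket 4 nonempty -> append to chain.
Insert 990: h=0, bucket 0 empty -> new chain.
Insert 55: h=5, bucket 5 nonempty -> append to chain.
Insert 49: h=9, bucket 9 empty -> new chain.
Insert 259: h=9, bucket 9 nonempty -> append to chain.
Insert 835: h=5, bucket 5 nonempty -> append to chain.
Insert 701: h=1, bucket 1 empty -> new chain.
Insert 515: h=5, bucket 5 nonempty -> append to chain.
Final buckets:
0: 990
1: 701
2: —
3: —
4: 224 -> 404 -> 664
5: 295 -> 55 -> 835 -> 515
6: —
7: 117
8: —
9: 49 -> 259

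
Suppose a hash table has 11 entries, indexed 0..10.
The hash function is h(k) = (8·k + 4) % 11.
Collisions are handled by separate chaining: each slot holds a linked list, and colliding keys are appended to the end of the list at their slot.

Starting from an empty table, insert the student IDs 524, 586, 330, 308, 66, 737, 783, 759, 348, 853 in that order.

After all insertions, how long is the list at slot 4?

524 → bucket 5
586 → bucket 6
330 → bucket 4
308 → bucket 4 (collision)
66 → bucket 4 (collision)
737 → bucket 4 (collision)
783 → bucket 9
759 → bucket 4 (collision)
348 → bucket 5 (collision)
853 → bucket 8
Final buckets:
0: _
1: _
2: _
3: _
4: 330 -> 308 -> 66 -> 737 -> 759
5: 524 -> 348
6: 586
7: _
8: 853
9: 783
10: _

5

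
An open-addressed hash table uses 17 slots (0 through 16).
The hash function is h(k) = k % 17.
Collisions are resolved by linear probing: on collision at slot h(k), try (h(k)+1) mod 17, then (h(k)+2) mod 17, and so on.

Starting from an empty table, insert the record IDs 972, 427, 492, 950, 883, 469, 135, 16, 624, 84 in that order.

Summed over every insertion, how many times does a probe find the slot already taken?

14

972 hashes to 3; slot 3 is free → place at 3.
427 hashes to 2; slot 2 is free → place at 2.
492 hashes to 16; slot 16 is free → place at 16.
950 hashes to 15; slot 15 is free → place at 15.
883 hashes to 16; 16 taken → place at 0.
469 hashes to 10; slot 10 is free → place at 10.
135 hashes to 16; 16,0 taken → place at 1.
16 hashes to 16; 16,0,1,2,3 taken → place at 4.
624 hashes to 12; slot 12 is free → place at 12.
84 hashes to 16; 16,0,1,2,3,4 taken → place at 5.
Table: [883, 135, 427, 972, 16, 84, ., ., ., ., 469, ., 624, ., ., 950, 492]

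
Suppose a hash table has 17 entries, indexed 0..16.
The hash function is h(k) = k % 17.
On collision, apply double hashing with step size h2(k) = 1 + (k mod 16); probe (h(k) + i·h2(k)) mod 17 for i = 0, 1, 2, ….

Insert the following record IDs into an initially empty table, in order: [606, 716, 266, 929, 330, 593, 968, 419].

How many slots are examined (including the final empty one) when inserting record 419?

606 hashes to 11; slot 11 is free -> place at 11.
716 hashes to 2; slot 2 is free -> place at 2.
266 hashes to 11, h2=11; 11 taken -> place at 5.
929 hashes to 11, h2=2; 11 taken -> place at 13.
330 hashes to 7; slot 7 is free -> place at 7.
593 hashes to 15; slot 15 is free -> place at 15.
968 hashes to 16; slot 16 is free -> place at 16.
419 hashes to 11, h2=4; 11,15,2 taken -> place at 6.
Table: [∅, ∅, 716, ∅, ∅, 266, 419, 330, ∅, ∅, ∅, 606, ∅, 929, ∅, 593, 968]

4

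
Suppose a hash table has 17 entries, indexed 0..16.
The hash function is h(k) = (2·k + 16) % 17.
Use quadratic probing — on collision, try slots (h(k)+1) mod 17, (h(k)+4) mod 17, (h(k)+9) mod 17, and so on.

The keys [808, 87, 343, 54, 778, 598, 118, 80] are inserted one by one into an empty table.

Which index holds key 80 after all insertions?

7

Insert 808: h=0, slot 0 empty => index 0.
Insert 87: h=3, slot 3 empty => index 3.
Insert 343: h=5, slot 5 empty => index 5.
Insert 54: h=5, slot 5 occupied => index 6.
Insert 778: h=8, slot 8 empty => index 8.
Insert 598: h=5, slots 5,6 occupied => index 9.
Insert 118: h=14, slot 14 empty => index 14.
Insert 80: h=6, slot 6 occupied => index 7.
Table: [808, -, -, 87, -, 343, 54, 80, 778, 598, -, -, -, -, 118, -, -]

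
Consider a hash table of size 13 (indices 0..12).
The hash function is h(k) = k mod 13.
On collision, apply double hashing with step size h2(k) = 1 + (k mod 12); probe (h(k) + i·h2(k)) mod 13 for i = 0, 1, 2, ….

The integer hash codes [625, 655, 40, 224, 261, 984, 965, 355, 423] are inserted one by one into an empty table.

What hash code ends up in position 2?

625: h=1 → slot 1
655: h=5 → slot 5
40: h=1, h2=5, probe 1,6 → slot 6
224: h=3 → slot 3
261: h=1, h2=10, probe 1,11 → slot 11
984: h=9 → slot 9
965: h=3, h2=6, probe 3,9,2 → slot 2
355: h=4 → slot 4
423: h=7 → slot 7
Table: [∅, 625, 965, 224, 355, 655, 40, 423, ∅, 984, ∅, 261, ∅]

965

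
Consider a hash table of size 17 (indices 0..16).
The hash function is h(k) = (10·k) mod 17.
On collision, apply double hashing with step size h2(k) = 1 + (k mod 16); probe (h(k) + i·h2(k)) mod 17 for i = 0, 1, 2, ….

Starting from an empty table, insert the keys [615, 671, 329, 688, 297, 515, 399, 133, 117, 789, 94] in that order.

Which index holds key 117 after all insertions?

615: h=13 → slot 13
671: h=12 → slot 12
329: h=9 → slot 9
688: h=12, h2=1, probe 12,13,14 → slot 14
297: h=12, h2=10, probe 12,5 → slot 5
515: h=16 → slot 16
399: h=12, h2=16, probe 12,11 → slot 11
133: h=4 → slot 4
117: h=14, h2=6, probe 14,3 → slot 3
789: h=2 → slot 2
94: h=5, h2=15, probe 5,3,1 → slot 1
Table: [., 94, 789, 117, 133, 297, ., ., ., 329, ., 399, 671, 615, 688, ., 515]

3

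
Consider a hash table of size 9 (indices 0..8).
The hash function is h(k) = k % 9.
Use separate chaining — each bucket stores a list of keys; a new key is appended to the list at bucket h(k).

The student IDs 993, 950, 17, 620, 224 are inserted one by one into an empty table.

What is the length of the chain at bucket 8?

Insert 993: h=3, bucket 3 empty -> new chain.
Insert 950: h=5, bucket 5 empty -> new chain.
Insert 17: h=8, bucket 8 empty -> new chain.
Insert 620: h=8, bucket 8 nonempty -> append to chain.
Insert 224: h=8, bucket 8 nonempty -> append to chain.
Final buckets:
0: _
1: _
2: _
3: 993
4: _
5: 950
6: _
7: _
8: 17 -> 620 -> 224

3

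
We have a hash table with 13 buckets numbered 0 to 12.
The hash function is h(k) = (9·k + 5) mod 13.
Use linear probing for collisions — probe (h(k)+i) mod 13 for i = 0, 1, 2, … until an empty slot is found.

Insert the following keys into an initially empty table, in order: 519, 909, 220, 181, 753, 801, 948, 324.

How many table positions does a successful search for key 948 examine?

7

519 hashes to 9; slot 9 is free => place at 9.
909 hashes to 9; 9 taken => place at 10.
220 hashes to 9; 9,10 taken => place at 11.
181 hashes to 9; 9,10,11 taken => place at 12.
753 hashes to 9; 9,10,11,12 taken => place at 0.
801 hashes to 12; 12,0 taken => place at 1.
948 hashes to 9; 9,10,11,12,0,1 taken => place at 2.
324 hashes to 9; 9,10,11,12,0,1,2 taken => place at 3.
Table: [753, 801, 948, 324, ∅, ∅, ∅, ∅, ∅, 519, 909, 220, 181]
Lookup 948: h=9, probe 9,10,11,12,0,1,2 → found at 2.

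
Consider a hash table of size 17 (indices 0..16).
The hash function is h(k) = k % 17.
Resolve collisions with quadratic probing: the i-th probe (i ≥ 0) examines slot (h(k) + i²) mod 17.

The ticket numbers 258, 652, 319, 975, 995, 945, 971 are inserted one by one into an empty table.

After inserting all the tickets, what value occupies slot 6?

652

258: h=3 => slot 3
652: h=6 => slot 6
319: h=13 => slot 13
975: h=6, probe 6,7 => slot 7
995: h=9 => slot 9
945: h=10 => slot 10
971: h=2 => slot 2
Table: [—, —, 971, 258, —, —, 652, 975, —, 995, 945, —, —, 319, —, —, —]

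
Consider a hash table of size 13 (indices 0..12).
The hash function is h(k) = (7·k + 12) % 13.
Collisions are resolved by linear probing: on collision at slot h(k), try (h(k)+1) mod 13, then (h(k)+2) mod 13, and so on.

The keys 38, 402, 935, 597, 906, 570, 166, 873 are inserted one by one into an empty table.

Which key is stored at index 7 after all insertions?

935

38 hashes to 5; slot 5 is free → place at 5.
402 hashes to 5; 5 taken → place at 6.
935 hashes to 5; 5,6 taken → place at 7.
597 hashes to 5; 5,6,7 taken → place at 8.
906 hashes to 10; slot 10 is free → place at 10.
570 hashes to 11; slot 11 is free → place at 11.
166 hashes to 4; slot 4 is free → place at 4.
873 hashes to 0; slot 0 is free → place at 0.
Table: [873, _, _, _, 166, 38, 402, 935, 597, _, 906, 570, _]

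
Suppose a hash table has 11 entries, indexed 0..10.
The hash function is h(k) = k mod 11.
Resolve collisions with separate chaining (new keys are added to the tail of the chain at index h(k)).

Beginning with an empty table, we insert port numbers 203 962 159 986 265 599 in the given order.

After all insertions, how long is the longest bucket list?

Insert 203: h=5, bucket 5 empty → new chain.
Insert 962: h=5, bucket 5 nonempty → append to chain.
Insert 159: h=5, bucket 5 nonempty → append to chain.
Insert 986: h=7, bucket 7 empty → new chain.
Insert 265: h=1, bucket 1 empty → new chain.
Insert 599: h=5, bucket 5 nonempty → append to chain.
Final buckets:
0: —
1: 265
2: —
3: —
4: —
5: 203 -> 962 -> 159 -> 599
6: —
7: 986
8: —
9: —
10: —

4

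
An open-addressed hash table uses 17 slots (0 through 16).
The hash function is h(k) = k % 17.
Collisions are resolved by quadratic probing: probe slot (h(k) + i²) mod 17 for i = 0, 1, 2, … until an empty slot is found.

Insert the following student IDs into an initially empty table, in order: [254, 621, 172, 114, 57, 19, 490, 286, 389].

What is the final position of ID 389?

Insert 254: h=16, slot 16 empty => index 16.
Insert 621: h=9, slot 9 empty => index 9.
Insert 172: h=2, slot 2 empty => index 2.
Insert 114: h=12, slot 12 empty => index 12.
Insert 57: h=6, slot 6 empty => index 6.
Insert 19: h=2, slot 2 occupied => index 3.
Insert 490: h=14, slot 14 empty => index 14.
Insert 286: h=14, slot 14 occupied => index 15.
Insert 389: h=15, slots 15,16,2 occupied => index 7.
Table: [_, _, 172, 19, _, _, 57, 389, _, 621, _, _, 114, _, 490, 286, 254]

7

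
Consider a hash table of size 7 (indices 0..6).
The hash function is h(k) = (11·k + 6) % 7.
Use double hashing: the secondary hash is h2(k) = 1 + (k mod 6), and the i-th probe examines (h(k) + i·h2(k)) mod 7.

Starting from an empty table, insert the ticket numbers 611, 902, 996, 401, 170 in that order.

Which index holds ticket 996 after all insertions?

1

611 hashes to 0; slot 0 is free → place at 0.
902 hashes to 2; slot 2 is free → place at 2.
996 hashes to 0, h2=1; 0 taken → place at 1.
401 hashes to 0, h2=6; 0 taken → place at 6.
170 hashes to 0, h2=3; 0 taken → place at 3.
Table: [611, 996, 902, 170, ., ., 401]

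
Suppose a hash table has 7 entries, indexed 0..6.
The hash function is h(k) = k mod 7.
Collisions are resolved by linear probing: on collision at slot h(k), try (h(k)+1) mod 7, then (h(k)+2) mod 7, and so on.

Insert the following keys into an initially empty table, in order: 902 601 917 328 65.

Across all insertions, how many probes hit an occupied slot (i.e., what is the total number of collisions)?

6

Insert 902: h=6, slot 6 empty => index 6.
Insert 601: h=6, slot 6 occupied => index 0.
Insert 917: h=0, slot 0 occupied => index 1.
Insert 328: h=6, slots 6,0,1 occupied => index 2.
Insert 65: h=2, slot 2 occupied => index 3.
Table: [601, 917, 328, 65, ∅, ∅, 902]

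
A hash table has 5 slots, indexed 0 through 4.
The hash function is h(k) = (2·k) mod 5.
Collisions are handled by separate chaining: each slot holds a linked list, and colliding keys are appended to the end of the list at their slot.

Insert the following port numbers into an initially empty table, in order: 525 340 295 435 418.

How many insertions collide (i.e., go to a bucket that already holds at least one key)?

3

Insert 525: h=0, bucket 0 empty -> new chain.
Insert 340: h=0, bucket 0 nonempty -> append to chain.
Insert 295: h=0, bucket 0 nonempty -> append to chain.
Insert 435: h=0, bucket 0 nonempty -> append to chain.
Insert 418: h=1, bucket 1 empty -> new chain.
Final buckets:
0: 525 -> 340 -> 295 -> 435
1: 418
2: _
3: _
4: _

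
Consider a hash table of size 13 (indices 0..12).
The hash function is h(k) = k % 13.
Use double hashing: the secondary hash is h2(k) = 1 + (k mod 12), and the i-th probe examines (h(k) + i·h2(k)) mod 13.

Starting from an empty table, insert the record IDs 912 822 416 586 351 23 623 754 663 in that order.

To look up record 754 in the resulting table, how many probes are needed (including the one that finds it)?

Insert 912: h=2, slot 2 empty => index 2.
Insert 822: h=3, slot 3 empty => index 3.
Insert 416: h=0, slot 0 empty => index 0.
Insert 586: h=1, slot 1 empty => index 1.
Insert 351: h=0, h2=4, slot 0 occupied => index 4.
Insert 23: h=10, slot 10 empty => index 10.
Insert 623: h=12, slot 12 empty => index 12.
Insert 754: h=0, h2=11, slot 0 occupied => index 11.
Insert 663: h=0, h2=4, slots 0,4 occupied => index 8.
Table: [416, 586, 912, 822, 351, -, -, -, 663, -, 23, 754, 623]
Lookup 754: h=0, h2=11, probe 0,11 → found at 11.

2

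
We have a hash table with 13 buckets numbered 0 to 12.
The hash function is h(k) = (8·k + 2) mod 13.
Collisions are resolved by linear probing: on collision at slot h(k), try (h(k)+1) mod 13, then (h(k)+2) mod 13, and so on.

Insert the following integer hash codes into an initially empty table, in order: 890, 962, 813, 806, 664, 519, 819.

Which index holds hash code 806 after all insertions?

3

890 hashes to 11; slot 11 is free -> place at 11.
962 hashes to 2; slot 2 is free -> place at 2.
813 hashes to 6; slot 6 is free -> place at 6.
806 hashes to 2; 2 taken -> place at 3.
664 hashes to 10; slot 10 is free -> place at 10.
519 hashes to 7; slot 7 is free -> place at 7.
819 hashes to 2; 2,3 taken -> place at 4.
Table: [., ., 962, 806, 819, ., 813, 519, ., ., 664, 890, .]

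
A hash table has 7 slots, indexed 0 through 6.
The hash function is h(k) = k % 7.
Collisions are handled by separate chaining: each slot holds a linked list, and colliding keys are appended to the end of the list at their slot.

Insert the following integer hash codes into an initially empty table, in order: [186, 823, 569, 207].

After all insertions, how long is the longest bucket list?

186 -> bucket 4
823 -> bucket 4 (collision)
569 -> bucket 2
207 -> bucket 4 (collision)
Final buckets:
0: -
1: -
2: 569
3: -
4: 186 -> 823 -> 207
5: -
6: -

3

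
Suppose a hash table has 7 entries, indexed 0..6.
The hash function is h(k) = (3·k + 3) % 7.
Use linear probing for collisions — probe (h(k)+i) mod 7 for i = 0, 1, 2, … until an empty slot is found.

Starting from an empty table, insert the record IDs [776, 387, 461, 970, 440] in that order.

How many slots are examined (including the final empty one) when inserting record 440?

776 hashes to 0; slot 0 is free → place at 0.
387 hashes to 2; slot 2 is free → place at 2.
461 hashes to 0; 0 taken → place at 1.
970 hashes to 1; 1,2 taken → place at 3.
440 hashes to 0; 0,1,2,3 taken → place at 4.
Table: [776, 461, 387, 970, 440, —, —]

5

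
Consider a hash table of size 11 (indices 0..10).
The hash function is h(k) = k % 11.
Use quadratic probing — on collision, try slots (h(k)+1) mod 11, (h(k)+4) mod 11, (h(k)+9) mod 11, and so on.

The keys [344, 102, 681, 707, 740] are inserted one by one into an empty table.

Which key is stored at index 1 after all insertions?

740

344 hashes to 3; slot 3 is free -> place at 3.
102 hashes to 3; 3 taken -> place at 4.
681 hashes to 10; slot 10 is free -> place at 10.
707 hashes to 3; 3,4 taken -> place at 7.
740 hashes to 3; 3,4,7 taken -> place at 1.
Table: [., 740, ., 344, 102, ., ., 707, ., ., 681]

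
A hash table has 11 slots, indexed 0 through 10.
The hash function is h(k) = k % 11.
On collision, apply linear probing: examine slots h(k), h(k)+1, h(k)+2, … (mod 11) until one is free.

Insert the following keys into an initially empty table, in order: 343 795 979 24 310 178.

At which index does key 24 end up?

4

343: h=2 -> slot 2
795: h=3 -> slot 3
979: h=0 -> slot 0
24: h=2, probe 2,3,4 -> slot 4
310: h=2, probe 2,3,4,5 -> slot 5
178: h=2, probe 2,3,4,5,6 -> slot 6
Table: [979, ∅, 343, 795, 24, 310, 178, ∅, ∅, ∅, ∅]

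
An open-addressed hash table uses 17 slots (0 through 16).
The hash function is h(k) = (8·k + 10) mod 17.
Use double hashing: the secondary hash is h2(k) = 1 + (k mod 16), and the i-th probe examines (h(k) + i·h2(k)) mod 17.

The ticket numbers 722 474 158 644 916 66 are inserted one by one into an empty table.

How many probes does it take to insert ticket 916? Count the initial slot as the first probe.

4

Insert 722: h=6, slot 6 empty -> index 6.
Insert 474: h=11, slot 11 empty -> index 11.
Insert 158: h=16, slot 16 empty -> index 16.
Insert 644: h=11, h2=5, slots 11,16 occupied -> index 4.
Insert 916: h=11, h2=5, slots 11,16,4 occupied -> index 9.
Insert 66: h=11, h2=3, slot 11 occupied -> index 14.
Table: [—, —, —, —, 644, —, 722, —, —, 916, —, 474, —, —, 66, —, 158]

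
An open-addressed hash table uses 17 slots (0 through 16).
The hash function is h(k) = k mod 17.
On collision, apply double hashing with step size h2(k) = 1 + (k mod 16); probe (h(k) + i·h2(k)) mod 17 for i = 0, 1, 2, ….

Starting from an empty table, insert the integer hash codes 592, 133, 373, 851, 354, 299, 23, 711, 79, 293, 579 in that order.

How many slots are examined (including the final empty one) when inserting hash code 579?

3

Insert 592: h=14, slot 14 empty => index 14.
Insert 133: h=14, h2=6, slot 14 occupied => index 3.
Insert 373: h=16, slot 16 empty => index 16.
Insert 851: h=1, slot 1 empty => index 1.
Insert 354: h=14, h2=3, slot 14 occupied => index 0.
Insert 299: h=10, slot 10 empty => index 10.
Insert 23: h=6, slot 6 empty => index 6.
Insert 711: h=14, h2=8, slot 14 occupied => index 5.
Insert 79: h=11, slot 11 empty => index 11.
Insert 293: h=4, slot 4 empty => index 4.
Insert 579: h=1, h2=4, slots 1,5 occupied => index 9.
Table: [354, 851, ∅, 133, 293, 711, 23, ∅, ∅, 579, 299, 79, ∅, ∅, 592, ∅, 373]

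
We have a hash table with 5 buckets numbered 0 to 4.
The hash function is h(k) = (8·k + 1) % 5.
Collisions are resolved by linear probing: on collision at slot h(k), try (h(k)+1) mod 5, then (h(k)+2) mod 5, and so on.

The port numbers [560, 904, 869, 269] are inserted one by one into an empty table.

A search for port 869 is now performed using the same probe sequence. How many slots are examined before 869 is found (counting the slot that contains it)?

2

560 hashes to 1; slot 1 is free → place at 1.
904 hashes to 3; slot 3 is free → place at 3.
869 hashes to 3; 3 taken → place at 4.
269 hashes to 3; 3,4 taken → place at 0.
Table: [269, 560, -, 904, 869]
Lookup 869: h=3, probe 3,4 → found at 4.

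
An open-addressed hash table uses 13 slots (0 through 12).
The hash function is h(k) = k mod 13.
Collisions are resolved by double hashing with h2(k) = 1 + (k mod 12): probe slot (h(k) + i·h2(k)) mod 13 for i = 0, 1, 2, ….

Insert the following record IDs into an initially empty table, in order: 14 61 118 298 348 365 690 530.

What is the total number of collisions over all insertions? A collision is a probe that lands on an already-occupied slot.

6

14: h=1 => slot 1
61: h=9 => slot 9
118: h=1, h2=11, probe 1,12 => slot 12
298: h=12, h2=11, probe 12,10 => slot 10
348: h=10, h2=1, probe 10,11 => slot 11
365: h=1, h2=6, probe 1,7 => slot 7
690: h=1, h2=7, probe 1,8 => slot 8
530: h=10, h2=3, probe 10,0 => slot 0
Table: [530, 14, _, _, _, _, _, 365, 690, 61, 298, 348, 118]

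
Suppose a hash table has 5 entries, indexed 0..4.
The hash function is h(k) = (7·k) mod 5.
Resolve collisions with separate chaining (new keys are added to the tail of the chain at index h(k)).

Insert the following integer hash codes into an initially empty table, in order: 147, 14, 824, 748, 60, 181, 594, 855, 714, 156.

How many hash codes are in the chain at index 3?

Insert 147: h=4, bucket 4 empty -> new chain.
Insert 14: h=3, bucket 3 empty -> new chain.
Insert 824: h=3, bucket 3 nonempty -> append to chain.
Insert 748: h=1, bucket 1 empty -> new chain.
Insert 60: h=0, bucket 0 empty -> new chain.
Insert 181: h=2, bucket 2 empty -> new chain.
Insert 594: h=3, bucket 3 nonempty -> append to chain.
Insert 855: h=0, bucket 0 nonempty -> append to chain.
Insert 714: h=3, bucket 3 nonempty -> append to chain.
Insert 156: h=2, bucket 2 nonempty -> append to chain.
Final buckets:
0: 60 -> 855
1: 748
2: 181 -> 156
3: 14 -> 824 -> 594 -> 714
4: 147

4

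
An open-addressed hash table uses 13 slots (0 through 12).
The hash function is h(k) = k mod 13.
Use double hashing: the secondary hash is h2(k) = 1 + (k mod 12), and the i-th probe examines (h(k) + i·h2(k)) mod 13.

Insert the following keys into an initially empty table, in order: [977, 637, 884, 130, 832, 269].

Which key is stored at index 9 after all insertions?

977 hashes to 2; slot 2 is free => place at 2.
637 hashes to 0; slot 0 is free => place at 0.
884 hashes to 0, h2=9; 0 taken => place at 9.
130 hashes to 0, h2=11; 0 taken => place at 11.
832 hashes to 0, h2=5; 0 taken => place at 5.
269 hashes to 9, h2=6; 9,2 taken => place at 8.
Table: [637, -, 977, -, -, 832, -, -, 269, 884, -, 130, -]

884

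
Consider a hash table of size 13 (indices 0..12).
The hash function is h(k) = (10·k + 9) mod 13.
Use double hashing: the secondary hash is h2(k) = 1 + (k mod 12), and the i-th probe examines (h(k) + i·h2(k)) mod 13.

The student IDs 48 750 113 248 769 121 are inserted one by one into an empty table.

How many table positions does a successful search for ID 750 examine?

2

48: h=8 → slot 8
750: h=8, h2=7, probe 8,2 → slot 2
113: h=8, h2=6, probe 8,1 → slot 1
248: h=6 → slot 6
769: h=3 → slot 3
121: h=10 → slot 10
Table: [—, 113, 750, 769, —, —, 248, —, 48, —, 121, —, —]
Lookup 750: h=8, h2=7, probe 8,2 → found at 2.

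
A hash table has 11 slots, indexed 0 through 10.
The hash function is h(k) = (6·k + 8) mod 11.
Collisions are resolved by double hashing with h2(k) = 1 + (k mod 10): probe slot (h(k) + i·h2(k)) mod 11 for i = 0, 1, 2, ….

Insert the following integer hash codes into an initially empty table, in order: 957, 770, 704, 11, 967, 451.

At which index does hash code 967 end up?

Insert 957: h=8, slot 8 empty -> index 8.
Insert 770: h=8, h2=1, slot 8 occupied -> index 9.
Insert 704: h=8, h2=5, slot 8 occupied -> index 2.
Insert 11: h=8, h2=2, slot 8 occupied -> index 10.
Insert 967: h=2, h2=8, slots 2,10 occupied -> index 7.
Insert 451: h=8, h2=2, slots 8,10 occupied -> index 1.
Table: [—, 451, 704, —, —, —, —, 967, 957, 770, 11]

7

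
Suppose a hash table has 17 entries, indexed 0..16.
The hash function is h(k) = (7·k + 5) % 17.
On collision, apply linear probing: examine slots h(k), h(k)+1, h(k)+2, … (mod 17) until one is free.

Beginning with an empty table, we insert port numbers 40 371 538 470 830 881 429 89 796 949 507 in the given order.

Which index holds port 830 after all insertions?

2

40 hashes to 13; slot 13 is free => place at 13.
371 hashes to 1; slot 1 is free => place at 1.
538 hashes to 14; slot 14 is free => place at 14.
470 hashes to 14; 14 taken => place at 15.
830 hashes to 1; 1 taken => place at 2.
881 hashes to 1; 1,2 taken => place at 3.
429 hashes to 16; slot 16 is free => place at 16.
89 hashes to 16; 16 taken => place at 0.
796 hashes to 1; 1,2,3 taken => place at 4.
949 hashes to 1; 1,2,3,4 taken => place at 5.
507 hashes to 1; 1,2,3,4,5 taken => place at 6.
Table: [89, 371, 830, 881, 796, 949, 507, _, _, _, _, _, _, 40, 538, 470, 429]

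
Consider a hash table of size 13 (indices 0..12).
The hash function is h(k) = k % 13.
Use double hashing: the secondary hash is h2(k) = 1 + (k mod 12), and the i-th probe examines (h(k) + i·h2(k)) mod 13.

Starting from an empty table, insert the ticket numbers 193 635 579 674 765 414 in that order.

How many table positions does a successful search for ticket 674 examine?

Insert 193: h=11, slot 11 empty → index 11.
Insert 635: h=11, h2=12, slot 11 occupied → index 10.
Insert 579: h=7, slot 7 empty → index 7.
Insert 674: h=11, h2=3, slot 11 occupied → index 1.
Insert 765: h=11, h2=10, slot 11 occupied → index 8.
Insert 414: h=11, h2=7, slot 11 occupied → index 5.
Table: [., 674, ., ., ., 414, ., 579, 765, ., 635, 193, .]
Lookup 674: h=11, h2=3, probe 11,1 → found at 1.

2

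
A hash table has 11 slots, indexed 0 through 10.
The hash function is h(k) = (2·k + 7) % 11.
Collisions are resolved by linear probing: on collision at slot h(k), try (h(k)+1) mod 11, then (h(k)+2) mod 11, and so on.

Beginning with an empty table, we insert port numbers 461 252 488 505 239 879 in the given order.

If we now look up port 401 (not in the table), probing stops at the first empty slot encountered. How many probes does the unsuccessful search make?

4

Insert 461: h=5, slot 5 empty => index 5.
Insert 252: h=5, slot 5 occupied => index 6.
Insert 488: h=4, slot 4 empty => index 4.
Insert 505: h=5, slots 5,6 occupied => index 7.
Insert 239: h=1, slot 1 empty => index 1.
Insert 879: h=5, slots 5,6,7 occupied => index 8.
Table: [∅, 239, ∅, ∅, 488, 461, 252, 505, 879, ∅, ∅]
Lookup 401: h=6, probe 6,7,8,9 → slot 9 empty, not found.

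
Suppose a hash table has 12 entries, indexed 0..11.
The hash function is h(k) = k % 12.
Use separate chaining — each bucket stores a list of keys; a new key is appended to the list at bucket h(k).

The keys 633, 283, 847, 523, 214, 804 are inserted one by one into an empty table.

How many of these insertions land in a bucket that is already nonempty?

2

Insert 633: h=9, bucket 9 empty → new chain.
Insert 283: h=7, bucket 7 empty → new chain.
Insert 847: h=7, bucket 7 nonempty → append to chain.
Insert 523: h=7, bucket 7 nonempty → append to chain.
Insert 214: h=10, bucket 10 empty → new chain.
Insert 804: h=0, bucket 0 empty → new chain.
Final buckets:
0: 804
1: -
2: -
3: -
4: -
5: -
6: -
7: 283 -> 847 -> 523
8: -
9: 633
10: 214
11: -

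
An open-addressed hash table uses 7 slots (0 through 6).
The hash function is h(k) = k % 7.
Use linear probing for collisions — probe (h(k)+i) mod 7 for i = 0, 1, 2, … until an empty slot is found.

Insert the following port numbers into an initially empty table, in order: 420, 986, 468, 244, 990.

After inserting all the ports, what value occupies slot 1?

468

420 hashes to 0; slot 0 is free -> place at 0.
986 hashes to 6; slot 6 is free -> place at 6.
468 hashes to 6; 6,0 taken -> place at 1.
244 hashes to 6; 6,0,1 taken -> place at 2.
990 hashes to 3; slot 3 is free -> place at 3.
Table: [420, 468, 244, 990, -, -, 986]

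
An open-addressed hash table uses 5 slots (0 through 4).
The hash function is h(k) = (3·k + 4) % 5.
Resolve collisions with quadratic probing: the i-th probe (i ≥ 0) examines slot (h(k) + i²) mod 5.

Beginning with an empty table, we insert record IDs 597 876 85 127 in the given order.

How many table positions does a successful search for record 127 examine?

2

597: h=0 → slot 0
876: h=2 → slot 2
85: h=4 → slot 4
127: h=0, probe 0,1 → slot 1
Table: [597, 127, 876, -, 85]
Lookup 127: h=0, probe 0,1 → found at 1.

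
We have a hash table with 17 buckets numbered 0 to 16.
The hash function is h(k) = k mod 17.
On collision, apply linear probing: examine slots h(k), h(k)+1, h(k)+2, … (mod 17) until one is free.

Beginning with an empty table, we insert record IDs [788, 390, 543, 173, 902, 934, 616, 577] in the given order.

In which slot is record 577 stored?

5

Insert 788: h=6, slot 6 empty -> index 6.
Insert 390: h=16, slot 16 empty -> index 16.
Insert 543: h=16, slot 16 occupied -> index 0.
Insert 173: h=3, slot 3 empty -> index 3.
Insert 902: h=1, slot 1 empty -> index 1.
Insert 934: h=16, slots 16,0,1 occupied -> index 2.
Insert 616: h=4, slot 4 empty -> index 4.
Insert 577: h=16, slots 16,0,1,2,3,4 occupied -> index 5.
Table: [543, 902, 934, 173, 616, 577, 788, ., ., ., ., ., ., ., ., ., 390]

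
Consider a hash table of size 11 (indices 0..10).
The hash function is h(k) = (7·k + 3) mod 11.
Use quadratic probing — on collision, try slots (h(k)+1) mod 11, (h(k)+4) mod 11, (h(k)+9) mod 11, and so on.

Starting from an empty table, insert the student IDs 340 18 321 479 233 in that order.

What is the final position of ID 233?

10

Insert 340: h=7, slot 7 empty => index 7.
Insert 18: h=8, slot 8 empty => index 8.
Insert 321: h=6, slot 6 empty => index 6.
Insert 479: h=1, slot 1 empty => index 1.
Insert 233: h=6, slots 6,7 occupied => index 10.
Table: [∅, 479, ∅, ∅, ∅, ∅, 321, 340, 18, ∅, 233]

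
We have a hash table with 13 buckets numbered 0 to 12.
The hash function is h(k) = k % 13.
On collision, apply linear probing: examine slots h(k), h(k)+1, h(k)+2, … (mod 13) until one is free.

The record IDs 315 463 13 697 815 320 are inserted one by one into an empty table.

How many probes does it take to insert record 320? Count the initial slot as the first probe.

Insert 315: h=3, slot 3 empty -> index 3.
Insert 463: h=8, slot 8 empty -> index 8.
Insert 13: h=0, slot 0 empty -> index 0.
Insert 697: h=8, slot 8 occupied -> index 9.
Insert 815: h=9, slot 9 occupied -> index 10.
Insert 320: h=8, slots 8,9,10 occupied -> index 11.
Table: [13, -, -, 315, -, -, -, -, 463, 697, 815, 320, -]

4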